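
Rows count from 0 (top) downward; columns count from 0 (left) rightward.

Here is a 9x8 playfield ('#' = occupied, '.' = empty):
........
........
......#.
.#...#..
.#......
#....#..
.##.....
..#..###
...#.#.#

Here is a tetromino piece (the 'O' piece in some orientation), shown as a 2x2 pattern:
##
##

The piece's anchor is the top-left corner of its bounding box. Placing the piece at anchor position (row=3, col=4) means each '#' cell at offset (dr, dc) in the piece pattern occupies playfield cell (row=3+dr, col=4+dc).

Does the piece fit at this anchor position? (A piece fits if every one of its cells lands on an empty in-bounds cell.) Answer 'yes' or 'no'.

Check each piece cell at anchor (3, 4):
  offset (0,0) -> (3,4): empty -> OK
  offset (0,1) -> (3,5): occupied ('#') -> FAIL
  offset (1,0) -> (4,4): empty -> OK
  offset (1,1) -> (4,5): empty -> OK
All cells valid: no

Answer: no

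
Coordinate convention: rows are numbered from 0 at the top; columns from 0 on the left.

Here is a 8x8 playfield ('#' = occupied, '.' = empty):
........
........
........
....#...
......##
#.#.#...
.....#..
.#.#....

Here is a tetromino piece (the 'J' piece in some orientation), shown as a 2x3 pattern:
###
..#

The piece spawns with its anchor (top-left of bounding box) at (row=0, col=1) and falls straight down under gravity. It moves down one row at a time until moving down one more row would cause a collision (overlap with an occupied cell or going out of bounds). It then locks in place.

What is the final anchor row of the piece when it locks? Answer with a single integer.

Answer: 4

Derivation:
Spawn at (row=0, col=1). Try each row:
  row 0: fits
  row 1: fits
  row 2: fits
  row 3: fits
  row 4: fits
  row 5: blocked -> lock at row 4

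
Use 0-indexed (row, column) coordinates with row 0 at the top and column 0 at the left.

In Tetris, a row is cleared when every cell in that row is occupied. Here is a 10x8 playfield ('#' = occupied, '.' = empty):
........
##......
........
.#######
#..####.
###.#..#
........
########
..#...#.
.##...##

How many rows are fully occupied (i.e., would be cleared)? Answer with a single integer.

Check each row:
  row 0: 8 empty cells -> not full
  row 1: 6 empty cells -> not full
  row 2: 8 empty cells -> not full
  row 3: 1 empty cell -> not full
  row 4: 3 empty cells -> not full
  row 5: 3 empty cells -> not full
  row 6: 8 empty cells -> not full
  row 7: 0 empty cells -> FULL (clear)
  row 8: 6 empty cells -> not full
  row 9: 4 empty cells -> not full
Total rows cleared: 1

Answer: 1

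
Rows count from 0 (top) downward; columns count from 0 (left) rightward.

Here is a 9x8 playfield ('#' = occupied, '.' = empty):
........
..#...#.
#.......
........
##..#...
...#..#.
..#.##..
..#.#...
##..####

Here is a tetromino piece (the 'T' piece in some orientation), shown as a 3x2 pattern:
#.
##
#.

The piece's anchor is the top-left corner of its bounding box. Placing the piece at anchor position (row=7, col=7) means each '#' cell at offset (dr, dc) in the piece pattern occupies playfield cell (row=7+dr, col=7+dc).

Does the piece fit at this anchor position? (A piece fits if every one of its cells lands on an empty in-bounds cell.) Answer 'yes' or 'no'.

Answer: no

Derivation:
Check each piece cell at anchor (7, 7):
  offset (0,0) -> (7,7): empty -> OK
  offset (1,0) -> (8,7): occupied ('#') -> FAIL
  offset (1,1) -> (8,8): out of bounds -> FAIL
  offset (2,0) -> (9,7): out of bounds -> FAIL
All cells valid: no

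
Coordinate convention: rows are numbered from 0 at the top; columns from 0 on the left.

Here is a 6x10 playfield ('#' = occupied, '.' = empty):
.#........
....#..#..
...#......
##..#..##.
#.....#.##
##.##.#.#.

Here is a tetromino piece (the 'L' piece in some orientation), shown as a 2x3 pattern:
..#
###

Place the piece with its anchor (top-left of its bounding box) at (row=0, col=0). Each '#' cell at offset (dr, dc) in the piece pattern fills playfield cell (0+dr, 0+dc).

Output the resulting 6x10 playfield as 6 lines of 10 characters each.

Fill (0+0,0+2) = (0,2)
Fill (0+1,0+0) = (1,0)
Fill (0+1,0+1) = (1,1)
Fill (0+1,0+2) = (1,2)

Answer: .##.......
###.#..#..
...#......
##..#..##.
#.....#.##
##.##.#.#.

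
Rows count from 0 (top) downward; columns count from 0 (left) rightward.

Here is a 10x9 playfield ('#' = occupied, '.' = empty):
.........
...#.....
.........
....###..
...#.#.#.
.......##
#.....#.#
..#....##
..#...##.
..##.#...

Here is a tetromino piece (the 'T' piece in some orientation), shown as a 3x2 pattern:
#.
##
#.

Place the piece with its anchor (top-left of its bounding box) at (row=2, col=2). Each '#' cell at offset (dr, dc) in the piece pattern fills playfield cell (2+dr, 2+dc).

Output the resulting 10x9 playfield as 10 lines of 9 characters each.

Answer: .........
...#.....
..#......
..#####..
..##.#.#.
.......##
#.....#.#
..#....##
..#...##.
..##.#...

Derivation:
Fill (2+0,2+0) = (2,2)
Fill (2+1,2+0) = (3,2)
Fill (2+1,2+1) = (3,3)
Fill (2+2,2+0) = (4,2)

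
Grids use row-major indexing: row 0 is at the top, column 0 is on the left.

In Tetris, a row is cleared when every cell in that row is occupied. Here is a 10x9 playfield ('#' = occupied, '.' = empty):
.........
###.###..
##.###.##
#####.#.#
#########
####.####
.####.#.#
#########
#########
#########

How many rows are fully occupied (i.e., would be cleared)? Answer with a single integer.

Answer: 4

Derivation:
Check each row:
  row 0: 9 empty cells -> not full
  row 1: 3 empty cells -> not full
  row 2: 2 empty cells -> not full
  row 3: 2 empty cells -> not full
  row 4: 0 empty cells -> FULL (clear)
  row 5: 1 empty cell -> not full
  row 6: 3 empty cells -> not full
  row 7: 0 empty cells -> FULL (clear)
  row 8: 0 empty cells -> FULL (clear)
  row 9: 0 empty cells -> FULL (clear)
Total rows cleared: 4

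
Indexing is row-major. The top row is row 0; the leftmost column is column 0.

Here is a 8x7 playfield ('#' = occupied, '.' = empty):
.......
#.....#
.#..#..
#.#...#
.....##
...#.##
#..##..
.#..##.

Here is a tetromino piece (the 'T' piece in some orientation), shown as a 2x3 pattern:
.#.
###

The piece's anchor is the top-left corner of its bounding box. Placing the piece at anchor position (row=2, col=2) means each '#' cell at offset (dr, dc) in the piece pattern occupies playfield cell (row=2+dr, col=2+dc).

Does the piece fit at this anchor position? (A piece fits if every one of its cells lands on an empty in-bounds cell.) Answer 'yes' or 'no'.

Check each piece cell at anchor (2, 2):
  offset (0,1) -> (2,3): empty -> OK
  offset (1,0) -> (3,2): occupied ('#') -> FAIL
  offset (1,1) -> (3,3): empty -> OK
  offset (1,2) -> (3,4): empty -> OK
All cells valid: no

Answer: no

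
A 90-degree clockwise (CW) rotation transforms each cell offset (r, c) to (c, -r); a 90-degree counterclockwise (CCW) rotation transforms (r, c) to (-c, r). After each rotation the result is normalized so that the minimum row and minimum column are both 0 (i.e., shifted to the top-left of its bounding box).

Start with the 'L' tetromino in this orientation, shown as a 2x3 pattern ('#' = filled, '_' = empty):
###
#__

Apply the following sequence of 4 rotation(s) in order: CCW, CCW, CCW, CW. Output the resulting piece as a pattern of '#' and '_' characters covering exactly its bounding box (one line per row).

Answer: __#
###

Derivation:
Start:
###
#__
After rotation 1 (CCW):
#_
#_
##
After rotation 2 (CCW):
__#
###
After rotation 3 (CCW):
##
_#
_#
After rotation 4 (CW):
__#
###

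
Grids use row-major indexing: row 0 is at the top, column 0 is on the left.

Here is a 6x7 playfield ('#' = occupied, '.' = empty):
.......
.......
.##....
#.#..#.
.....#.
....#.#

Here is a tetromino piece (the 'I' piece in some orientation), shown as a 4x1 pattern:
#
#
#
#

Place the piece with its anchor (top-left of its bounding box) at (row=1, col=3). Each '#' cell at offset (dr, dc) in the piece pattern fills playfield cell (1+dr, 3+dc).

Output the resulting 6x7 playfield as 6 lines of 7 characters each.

Fill (1+0,3+0) = (1,3)
Fill (1+1,3+0) = (2,3)
Fill (1+2,3+0) = (3,3)
Fill (1+3,3+0) = (4,3)

Answer: .......
...#...
.###...
#.##.#.
...#.#.
....#.#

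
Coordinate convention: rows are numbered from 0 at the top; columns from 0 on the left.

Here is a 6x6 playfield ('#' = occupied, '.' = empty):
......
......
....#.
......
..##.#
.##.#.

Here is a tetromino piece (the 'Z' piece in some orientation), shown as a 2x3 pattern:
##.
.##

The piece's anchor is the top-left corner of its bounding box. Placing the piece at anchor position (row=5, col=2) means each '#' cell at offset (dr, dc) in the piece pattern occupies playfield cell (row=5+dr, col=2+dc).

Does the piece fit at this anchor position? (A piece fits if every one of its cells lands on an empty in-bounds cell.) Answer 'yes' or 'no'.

Answer: no

Derivation:
Check each piece cell at anchor (5, 2):
  offset (0,0) -> (5,2): occupied ('#') -> FAIL
  offset (0,1) -> (5,3): empty -> OK
  offset (1,1) -> (6,3): out of bounds -> FAIL
  offset (1,2) -> (6,4): out of bounds -> FAIL
All cells valid: no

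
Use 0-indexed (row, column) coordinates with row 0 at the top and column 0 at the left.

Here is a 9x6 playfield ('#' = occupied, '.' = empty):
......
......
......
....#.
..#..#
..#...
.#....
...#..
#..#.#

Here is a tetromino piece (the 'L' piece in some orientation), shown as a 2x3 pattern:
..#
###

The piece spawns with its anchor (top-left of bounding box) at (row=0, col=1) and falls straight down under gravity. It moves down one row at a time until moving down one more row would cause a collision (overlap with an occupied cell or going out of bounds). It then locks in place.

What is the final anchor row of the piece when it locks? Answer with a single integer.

Answer: 2

Derivation:
Spawn at (row=0, col=1). Try each row:
  row 0: fits
  row 1: fits
  row 2: fits
  row 3: blocked -> lock at row 2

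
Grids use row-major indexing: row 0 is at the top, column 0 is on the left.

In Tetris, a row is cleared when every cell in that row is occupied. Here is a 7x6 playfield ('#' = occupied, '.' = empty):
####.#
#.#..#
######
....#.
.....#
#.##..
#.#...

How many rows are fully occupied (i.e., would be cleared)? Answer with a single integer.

Check each row:
  row 0: 1 empty cell -> not full
  row 1: 3 empty cells -> not full
  row 2: 0 empty cells -> FULL (clear)
  row 3: 5 empty cells -> not full
  row 4: 5 empty cells -> not full
  row 5: 3 empty cells -> not full
  row 6: 4 empty cells -> not full
Total rows cleared: 1

Answer: 1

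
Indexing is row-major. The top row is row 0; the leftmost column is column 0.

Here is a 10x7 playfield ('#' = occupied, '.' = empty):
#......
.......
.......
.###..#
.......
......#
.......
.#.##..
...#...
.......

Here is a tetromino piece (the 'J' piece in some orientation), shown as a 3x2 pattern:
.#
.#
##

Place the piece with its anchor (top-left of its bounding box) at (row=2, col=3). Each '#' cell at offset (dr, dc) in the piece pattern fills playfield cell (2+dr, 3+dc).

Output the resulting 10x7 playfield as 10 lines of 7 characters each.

Fill (2+0,3+1) = (2,4)
Fill (2+1,3+1) = (3,4)
Fill (2+2,3+0) = (4,3)
Fill (2+2,3+1) = (4,4)

Answer: #......
.......
....#..
.####.#
...##..
......#
.......
.#.##..
...#...
.......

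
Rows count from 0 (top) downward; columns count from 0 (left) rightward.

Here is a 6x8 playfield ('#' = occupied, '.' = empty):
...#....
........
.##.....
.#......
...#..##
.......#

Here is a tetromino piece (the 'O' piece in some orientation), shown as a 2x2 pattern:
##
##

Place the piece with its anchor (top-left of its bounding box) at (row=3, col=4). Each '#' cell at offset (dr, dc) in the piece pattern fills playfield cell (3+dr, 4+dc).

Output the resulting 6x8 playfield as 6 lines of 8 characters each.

Answer: ...#....
........
.##.....
.#..##..
...#####
.......#

Derivation:
Fill (3+0,4+0) = (3,4)
Fill (3+0,4+1) = (3,5)
Fill (3+1,4+0) = (4,4)
Fill (3+1,4+1) = (4,5)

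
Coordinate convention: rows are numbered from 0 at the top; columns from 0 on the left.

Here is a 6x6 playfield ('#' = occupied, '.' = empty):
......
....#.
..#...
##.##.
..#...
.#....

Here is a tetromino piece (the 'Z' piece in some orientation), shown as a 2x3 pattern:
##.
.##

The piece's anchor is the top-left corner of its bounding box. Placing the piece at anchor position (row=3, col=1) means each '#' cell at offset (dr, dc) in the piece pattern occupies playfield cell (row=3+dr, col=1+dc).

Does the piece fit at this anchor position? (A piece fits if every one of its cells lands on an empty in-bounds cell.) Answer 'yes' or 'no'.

Answer: no

Derivation:
Check each piece cell at anchor (3, 1):
  offset (0,0) -> (3,1): occupied ('#') -> FAIL
  offset (0,1) -> (3,2): empty -> OK
  offset (1,1) -> (4,2): occupied ('#') -> FAIL
  offset (1,2) -> (4,3): empty -> OK
All cells valid: no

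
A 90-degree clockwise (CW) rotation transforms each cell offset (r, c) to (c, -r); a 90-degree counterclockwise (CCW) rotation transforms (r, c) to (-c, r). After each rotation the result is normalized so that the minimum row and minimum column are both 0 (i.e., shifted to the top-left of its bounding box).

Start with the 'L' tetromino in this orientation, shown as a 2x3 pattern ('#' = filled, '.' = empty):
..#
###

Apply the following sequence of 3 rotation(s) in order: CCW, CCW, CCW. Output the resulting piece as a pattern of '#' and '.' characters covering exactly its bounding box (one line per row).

Answer: #.
#.
##

Derivation:
Start:
..#
###
After rotation 1 (CCW):
##
.#
.#
After rotation 2 (CCW):
###
#..
After rotation 3 (CCW):
#.
#.
##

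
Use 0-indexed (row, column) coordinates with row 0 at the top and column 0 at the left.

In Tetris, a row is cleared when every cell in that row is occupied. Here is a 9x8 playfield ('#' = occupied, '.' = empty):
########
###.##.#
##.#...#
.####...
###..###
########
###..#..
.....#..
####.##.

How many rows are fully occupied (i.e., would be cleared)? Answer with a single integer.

Check each row:
  row 0: 0 empty cells -> FULL (clear)
  row 1: 2 empty cells -> not full
  row 2: 4 empty cells -> not full
  row 3: 4 empty cells -> not full
  row 4: 2 empty cells -> not full
  row 5: 0 empty cells -> FULL (clear)
  row 6: 4 empty cells -> not full
  row 7: 7 empty cells -> not full
  row 8: 2 empty cells -> not full
Total rows cleared: 2

Answer: 2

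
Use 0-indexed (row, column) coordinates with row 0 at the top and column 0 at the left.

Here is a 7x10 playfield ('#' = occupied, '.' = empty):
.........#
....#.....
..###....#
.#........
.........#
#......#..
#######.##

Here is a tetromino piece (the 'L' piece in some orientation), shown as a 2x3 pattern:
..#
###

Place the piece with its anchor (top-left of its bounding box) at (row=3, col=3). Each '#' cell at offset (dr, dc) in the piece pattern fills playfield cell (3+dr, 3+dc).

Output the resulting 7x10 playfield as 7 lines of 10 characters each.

Answer: .........#
....#.....
..###....#
.#...#....
...###...#
#......#..
#######.##

Derivation:
Fill (3+0,3+2) = (3,5)
Fill (3+1,3+0) = (4,3)
Fill (3+1,3+1) = (4,4)
Fill (3+1,3+2) = (4,5)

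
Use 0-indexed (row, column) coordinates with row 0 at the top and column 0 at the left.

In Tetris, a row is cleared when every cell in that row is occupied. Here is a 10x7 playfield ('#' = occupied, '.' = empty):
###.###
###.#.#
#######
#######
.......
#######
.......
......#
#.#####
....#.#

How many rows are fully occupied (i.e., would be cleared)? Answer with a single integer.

Check each row:
  row 0: 1 empty cell -> not full
  row 1: 2 empty cells -> not full
  row 2: 0 empty cells -> FULL (clear)
  row 3: 0 empty cells -> FULL (clear)
  row 4: 7 empty cells -> not full
  row 5: 0 empty cells -> FULL (clear)
  row 6: 7 empty cells -> not full
  row 7: 6 empty cells -> not full
  row 8: 1 empty cell -> not full
  row 9: 5 empty cells -> not full
Total rows cleared: 3

Answer: 3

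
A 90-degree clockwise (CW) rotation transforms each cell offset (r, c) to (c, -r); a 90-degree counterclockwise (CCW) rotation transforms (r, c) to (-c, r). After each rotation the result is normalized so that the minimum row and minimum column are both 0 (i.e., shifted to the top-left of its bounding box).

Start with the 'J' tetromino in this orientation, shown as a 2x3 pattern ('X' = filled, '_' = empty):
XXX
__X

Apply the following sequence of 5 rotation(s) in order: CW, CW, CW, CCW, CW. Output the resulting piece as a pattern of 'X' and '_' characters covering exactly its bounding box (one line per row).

Answer: XX
X_
X_

Derivation:
Start:
XXX
__X
After rotation 1 (CW):
_X
_X
XX
After rotation 2 (CW):
X__
XXX
After rotation 3 (CW):
XX
X_
X_
After rotation 4 (CCW):
X__
XXX
After rotation 5 (CW):
XX
X_
X_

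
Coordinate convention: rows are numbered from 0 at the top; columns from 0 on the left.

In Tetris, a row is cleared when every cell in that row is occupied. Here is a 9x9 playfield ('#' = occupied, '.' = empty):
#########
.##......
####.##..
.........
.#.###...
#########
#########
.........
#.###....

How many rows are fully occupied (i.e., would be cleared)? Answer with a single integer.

Answer: 3

Derivation:
Check each row:
  row 0: 0 empty cells -> FULL (clear)
  row 1: 7 empty cells -> not full
  row 2: 3 empty cells -> not full
  row 3: 9 empty cells -> not full
  row 4: 5 empty cells -> not full
  row 5: 0 empty cells -> FULL (clear)
  row 6: 0 empty cells -> FULL (clear)
  row 7: 9 empty cells -> not full
  row 8: 5 empty cells -> not full
Total rows cleared: 3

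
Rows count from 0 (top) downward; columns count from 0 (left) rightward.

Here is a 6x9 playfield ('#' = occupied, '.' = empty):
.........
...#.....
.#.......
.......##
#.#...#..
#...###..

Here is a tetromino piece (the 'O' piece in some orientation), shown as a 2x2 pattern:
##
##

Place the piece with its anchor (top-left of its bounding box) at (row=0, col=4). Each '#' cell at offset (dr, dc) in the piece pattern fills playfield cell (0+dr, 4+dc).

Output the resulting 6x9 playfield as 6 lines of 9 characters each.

Answer: ....##...
...###...
.#.......
.......##
#.#...#..
#...###..

Derivation:
Fill (0+0,4+0) = (0,4)
Fill (0+0,4+1) = (0,5)
Fill (0+1,4+0) = (1,4)
Fill (0+1,4+1) = (1,5)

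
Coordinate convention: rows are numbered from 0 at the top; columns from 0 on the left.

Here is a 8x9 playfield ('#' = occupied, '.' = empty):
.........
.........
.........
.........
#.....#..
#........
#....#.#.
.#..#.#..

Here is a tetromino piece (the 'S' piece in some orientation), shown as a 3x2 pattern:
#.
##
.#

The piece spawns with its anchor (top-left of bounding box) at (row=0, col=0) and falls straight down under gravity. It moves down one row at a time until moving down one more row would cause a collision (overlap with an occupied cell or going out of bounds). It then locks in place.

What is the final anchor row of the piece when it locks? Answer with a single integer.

Spawn at (row=0, col=0). Try each row:
  row 0: fits
  row 1: fits
  row 2: fits
  row 3: blocked -> lock at row 2

Answer: 2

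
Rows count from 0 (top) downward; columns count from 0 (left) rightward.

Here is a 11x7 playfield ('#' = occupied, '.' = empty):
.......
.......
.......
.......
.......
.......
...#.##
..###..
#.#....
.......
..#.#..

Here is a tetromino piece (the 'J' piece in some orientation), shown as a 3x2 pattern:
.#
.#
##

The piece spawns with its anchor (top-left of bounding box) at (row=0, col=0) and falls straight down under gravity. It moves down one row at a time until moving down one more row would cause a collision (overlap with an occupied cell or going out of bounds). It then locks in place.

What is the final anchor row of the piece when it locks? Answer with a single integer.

Spawn at (row=0, col=0). Try each row:
  row 0: fits
  row 1: fits
  row 2: fits
  row 3: fits
  row 4: fits
  row 5: fits
  row 6: blocked -> lock at row 5

Answer: 5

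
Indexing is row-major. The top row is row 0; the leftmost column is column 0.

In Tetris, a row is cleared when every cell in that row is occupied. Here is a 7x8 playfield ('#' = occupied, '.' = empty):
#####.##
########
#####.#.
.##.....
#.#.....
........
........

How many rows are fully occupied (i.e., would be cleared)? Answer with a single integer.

Answer: 1

Derivation:
Check each row:
  row 0: 1 empty cell -> not full
  row 1: 0 empty cells -> FULL (clear)
  row 2: 2 empty cells -> not full
  row 3: 6 empty cells -> not full
  row 4: 6 empty cells -> not full
  row 5: 8 empty cells -> not full
  row 6: 8 empty cells -> not full
Total rows cleared: 1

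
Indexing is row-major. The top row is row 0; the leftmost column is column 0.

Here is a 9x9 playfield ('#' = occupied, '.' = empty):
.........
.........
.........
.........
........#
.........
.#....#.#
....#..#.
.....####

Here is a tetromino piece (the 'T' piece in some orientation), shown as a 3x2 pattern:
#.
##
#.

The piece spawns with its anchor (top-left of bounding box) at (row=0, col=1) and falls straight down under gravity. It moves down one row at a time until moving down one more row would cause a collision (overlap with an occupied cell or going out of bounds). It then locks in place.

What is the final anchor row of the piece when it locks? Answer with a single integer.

Answer: 3

Derivation:
Spawn at (row=0, col=1). Try each row:
  row 0: fits
  row 1: fits
  row 2: fits
  row 3: fits
  row 4: blocked -> lock at row 3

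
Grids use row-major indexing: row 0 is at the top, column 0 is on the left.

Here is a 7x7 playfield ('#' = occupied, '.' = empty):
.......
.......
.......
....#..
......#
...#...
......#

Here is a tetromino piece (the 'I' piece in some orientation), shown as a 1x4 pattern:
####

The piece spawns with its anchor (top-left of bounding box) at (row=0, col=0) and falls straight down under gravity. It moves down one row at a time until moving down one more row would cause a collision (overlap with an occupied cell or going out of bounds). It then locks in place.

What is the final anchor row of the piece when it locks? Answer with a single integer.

Spawn at (row=0, col=0). Try each row:
  row 0: fits
  row 1: fits
  row 2: fits
  row 3: fits
  row 4: fits
  row 5: blocked -> lock at row 4

Answer: 4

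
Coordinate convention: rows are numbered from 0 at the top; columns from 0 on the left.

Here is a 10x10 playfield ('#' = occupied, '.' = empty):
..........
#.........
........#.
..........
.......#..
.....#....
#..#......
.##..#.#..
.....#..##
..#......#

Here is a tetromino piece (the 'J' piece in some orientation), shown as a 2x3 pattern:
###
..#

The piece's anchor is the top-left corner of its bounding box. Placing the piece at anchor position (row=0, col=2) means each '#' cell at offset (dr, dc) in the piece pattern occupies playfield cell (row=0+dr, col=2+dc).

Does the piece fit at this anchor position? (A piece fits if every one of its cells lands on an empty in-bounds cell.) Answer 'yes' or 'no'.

Answer: yes

Derivation:
Check each piece cell at anchor (0, 2):
  offset (0,0) -> (0,2): empty -> OK
  offset (0,1) -> (0,3): empty -> OK
  offset (0,2) -> (0,4): empty -> OK
  offset (1,2) -> (1,4): empty -> OK
All cells valid: yes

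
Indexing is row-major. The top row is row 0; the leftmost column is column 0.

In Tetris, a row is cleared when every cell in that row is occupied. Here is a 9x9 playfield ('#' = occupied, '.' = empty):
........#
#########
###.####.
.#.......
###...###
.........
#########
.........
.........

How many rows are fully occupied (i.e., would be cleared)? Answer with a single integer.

Check each row:
  row 0: 8 empty cells -> not full
  row 1: 0 empty cells -> FULL (clear)
  row 2: 2 empty cells -> not full
  row 3: 8 empty cells -> not full
  row 4: 3 empty cells -> not full
  row 5: 9 empty cells -> not full
  row 6: 0 empty cells -> FULL (clear)
  row 7: 9 empty cells -> not full
  row 8: 9 empty cells -> not full
Total rows cleared: 2

Answer: 2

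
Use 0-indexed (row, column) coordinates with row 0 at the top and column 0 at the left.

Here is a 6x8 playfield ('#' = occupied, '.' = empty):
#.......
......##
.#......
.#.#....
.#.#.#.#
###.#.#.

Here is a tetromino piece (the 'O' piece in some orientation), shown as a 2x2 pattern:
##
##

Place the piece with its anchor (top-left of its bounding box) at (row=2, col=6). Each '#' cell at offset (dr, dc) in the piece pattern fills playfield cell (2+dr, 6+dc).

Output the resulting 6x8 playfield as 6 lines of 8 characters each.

Fill (2+0,6+0) = (2,6)
Fill (2+0,6+1) = (2,7)
Fill (2+1,6+0) = (3,6)
Fill (2+1,6+1) = (3,7)

Answer: #.......
......##
.#....##
.#.#..##
.#.#.#.#
###.#.#.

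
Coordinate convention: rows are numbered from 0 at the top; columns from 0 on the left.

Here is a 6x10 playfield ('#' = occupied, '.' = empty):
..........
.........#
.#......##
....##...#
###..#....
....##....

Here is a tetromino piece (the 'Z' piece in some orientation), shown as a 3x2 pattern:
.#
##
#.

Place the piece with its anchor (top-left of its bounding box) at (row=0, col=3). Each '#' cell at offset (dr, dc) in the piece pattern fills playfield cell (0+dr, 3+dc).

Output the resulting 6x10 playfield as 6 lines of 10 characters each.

Fill (0+0,3+1) = (0,4)
Fill (0+1,3+0) = (1,3)
Fill (0+1,3+1) = (1,4)
Fill (0+2,3+0) = (2,3)

Answer: ....#.....
...##....#
.#.#....##
....##...#
###..#....
....##....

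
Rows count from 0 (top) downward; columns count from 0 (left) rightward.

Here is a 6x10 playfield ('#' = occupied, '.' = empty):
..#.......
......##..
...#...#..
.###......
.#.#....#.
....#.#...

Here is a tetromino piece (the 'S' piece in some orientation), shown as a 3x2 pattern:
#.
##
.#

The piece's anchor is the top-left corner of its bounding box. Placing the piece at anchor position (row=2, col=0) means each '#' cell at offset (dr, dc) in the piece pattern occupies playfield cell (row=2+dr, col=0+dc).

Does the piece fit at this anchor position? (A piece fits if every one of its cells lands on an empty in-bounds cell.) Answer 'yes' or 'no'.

Check each piece cell at anchor (2, 0):
  offset (0,0) -> (2,0): empty -> OK
  offset (1,0) -> (3,0): empty -> OK
  offset (1,1) -> (3,1): occupied ('#') -> FAIL
  offset (2,1) -> (4,1): occupied ('#') -> FAIL
All cells valid: no

Answer: no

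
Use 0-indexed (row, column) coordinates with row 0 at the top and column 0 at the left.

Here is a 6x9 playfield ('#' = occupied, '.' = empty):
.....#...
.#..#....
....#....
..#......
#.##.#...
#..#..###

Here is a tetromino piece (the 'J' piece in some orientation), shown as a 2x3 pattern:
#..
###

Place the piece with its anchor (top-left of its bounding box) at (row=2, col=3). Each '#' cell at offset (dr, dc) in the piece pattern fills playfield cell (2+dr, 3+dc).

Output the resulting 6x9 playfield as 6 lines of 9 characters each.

Answer: .....#...
.#..#....
...##....
..####...
#.##.#...
#..#..###

Derivation:
Fill (2+0,3+0) = (2,3)
Fill (2+1,3+0) = (3,3)
Fill (2+1,3+1) = (3,4)
Fill (2+1,3+2) = (3,5)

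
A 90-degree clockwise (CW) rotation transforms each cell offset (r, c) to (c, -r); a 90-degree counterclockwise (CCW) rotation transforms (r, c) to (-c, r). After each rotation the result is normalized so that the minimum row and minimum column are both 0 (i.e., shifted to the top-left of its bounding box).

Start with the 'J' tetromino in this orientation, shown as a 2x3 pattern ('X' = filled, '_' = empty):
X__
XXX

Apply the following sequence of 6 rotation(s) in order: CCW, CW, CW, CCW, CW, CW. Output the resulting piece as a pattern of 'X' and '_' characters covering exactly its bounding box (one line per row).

Start:
X__
XXX
After rotation 1 (CCW):
_X
_X
XX
After rotation 2 (CW):
X__
XXX
After rotation 3 (CW):
XX
X_
X_
After rotation 4 (CCW):
X__
XXX
After rotation 5 (CW):
XX
X_
X_
After rotation 6 (CW):
XXX
__X

Answer: XXX
__X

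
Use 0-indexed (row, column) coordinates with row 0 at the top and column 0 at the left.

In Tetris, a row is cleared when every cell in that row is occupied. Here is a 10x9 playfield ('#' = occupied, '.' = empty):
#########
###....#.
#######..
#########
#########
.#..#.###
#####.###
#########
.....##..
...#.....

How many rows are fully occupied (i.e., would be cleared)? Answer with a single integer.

Answer: 4

Derivation:
Check each row:
  row 0: 0 empty cells -> FULL (clear)
  row 1: 5 empty cells -> not full
  row 2: 2 empty cells -> not full
  row 3: 0 empty cells -> FULL (clear)
  row 4: 0 empty cells -> FULL (clear)
  row 5: 4 empty cells -> not full
  row 6: 1 empty cell -> not full
  row 7: 0 empty cells -> FULL (clear)
  row 8: 7 empty cells -> not full
  row 9: 8 empty cells -> not full
Total rows cleared: 4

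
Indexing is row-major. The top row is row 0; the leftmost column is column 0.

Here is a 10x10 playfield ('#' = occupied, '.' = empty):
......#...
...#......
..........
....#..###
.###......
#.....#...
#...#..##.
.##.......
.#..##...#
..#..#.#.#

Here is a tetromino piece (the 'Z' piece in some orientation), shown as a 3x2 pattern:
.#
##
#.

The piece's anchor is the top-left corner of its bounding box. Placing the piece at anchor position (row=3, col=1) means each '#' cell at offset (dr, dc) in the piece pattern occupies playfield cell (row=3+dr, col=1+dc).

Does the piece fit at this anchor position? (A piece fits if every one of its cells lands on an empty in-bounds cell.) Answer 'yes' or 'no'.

Check each piece cell at anchor (3, 1):
  offset (0,1) -> (3,2): empty -> OK
  offset (1,0) -> (4,1): occupied ('#') -> FAIL
  offset (1,1) -> (4,2): occupied ('#') -> FAIL
  offset (2,0) -> (5,1): empty -> OK
All cells valid: no

Answer: no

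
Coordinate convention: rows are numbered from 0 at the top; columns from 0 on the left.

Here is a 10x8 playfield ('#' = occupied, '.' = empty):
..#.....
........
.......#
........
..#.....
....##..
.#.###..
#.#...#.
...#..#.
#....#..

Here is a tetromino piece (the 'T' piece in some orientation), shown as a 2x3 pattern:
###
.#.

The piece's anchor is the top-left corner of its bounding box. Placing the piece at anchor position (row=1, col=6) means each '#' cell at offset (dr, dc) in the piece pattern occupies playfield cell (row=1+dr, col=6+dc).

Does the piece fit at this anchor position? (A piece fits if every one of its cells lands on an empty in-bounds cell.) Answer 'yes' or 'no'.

Check each piece cell at anchor (1, 6):
  offset (0,0) -> (1,6): empty -> OK
  offset (0,1) -> (1,7): empty -> OK
  offset (0,2) -> (1,8): out of bounds -> FAIL
  offset (1,1) -> (2,7): occupied ('#') -> FAIL
All cells valid: no

Answer: no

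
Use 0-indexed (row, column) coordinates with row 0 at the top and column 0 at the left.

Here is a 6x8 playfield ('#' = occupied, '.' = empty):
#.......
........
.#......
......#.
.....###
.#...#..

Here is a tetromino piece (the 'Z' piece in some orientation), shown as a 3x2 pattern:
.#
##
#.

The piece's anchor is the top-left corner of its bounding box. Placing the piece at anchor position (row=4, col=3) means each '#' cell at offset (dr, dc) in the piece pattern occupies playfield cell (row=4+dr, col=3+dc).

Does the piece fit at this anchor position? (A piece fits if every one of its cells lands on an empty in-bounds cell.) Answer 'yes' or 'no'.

Check each piece cell at anchor (4, 3):
  offset (0,1) -> (4,4): empty -> OK
  offset (1,0) -> (5,3): empty -> OK
  offset (1,1) -> (5,4): empty -> OK
  offset (2,0) -> (6,3): out of bounds -> FAIL
All cells valid: no

Answer: no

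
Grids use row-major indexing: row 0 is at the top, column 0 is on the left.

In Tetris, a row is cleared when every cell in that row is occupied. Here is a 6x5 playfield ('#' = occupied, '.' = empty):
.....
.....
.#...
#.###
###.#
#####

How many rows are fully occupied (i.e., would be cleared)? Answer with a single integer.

Check each row:
  row 0: 5 empty cells -> not full
  row 1: 5 empty cells -> not full
  row 2: 4 empty cells -> not full
  row 3: 1 empty cell -> not full
  row 4: 1 empty cell -> not full
  row 5: 0 empty cells -> FULL (clear)
Total rows cleared: 1

Answer: 1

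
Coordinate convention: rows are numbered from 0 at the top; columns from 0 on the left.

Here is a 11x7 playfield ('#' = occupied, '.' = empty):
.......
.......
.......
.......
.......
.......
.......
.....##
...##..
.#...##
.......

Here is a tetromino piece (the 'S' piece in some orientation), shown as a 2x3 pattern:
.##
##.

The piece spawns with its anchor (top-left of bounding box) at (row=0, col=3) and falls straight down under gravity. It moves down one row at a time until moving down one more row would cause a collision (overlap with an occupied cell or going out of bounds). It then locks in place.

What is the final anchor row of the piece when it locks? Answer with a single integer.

Answer: 6

Derivation:
Spawn at (row=0, col=3). Try each row:
  row 0: fits
  row 1: fits
  row 2: fits
  row 3: fits
  row 4: fits
  row 5: fits
  row 6: fits
  row 7: blocked -> lock at row 6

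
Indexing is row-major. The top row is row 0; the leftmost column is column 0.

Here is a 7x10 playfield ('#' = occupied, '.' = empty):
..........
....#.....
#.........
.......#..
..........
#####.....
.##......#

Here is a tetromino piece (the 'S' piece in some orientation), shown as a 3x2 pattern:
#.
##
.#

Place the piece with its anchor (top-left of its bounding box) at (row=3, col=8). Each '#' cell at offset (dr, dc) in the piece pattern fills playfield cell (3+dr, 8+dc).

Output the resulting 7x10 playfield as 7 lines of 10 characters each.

Answer: ..........
....#.....
#.........
.......##.
........##
#####....#
.##......#

Derivation:
Fill (3+0,8+0) = (3,8)
Fill (3+1,8+0) = (4,8)
Fill (3+1,8+1) = (4,9)
Fill (3+2,8+1) = (5,9)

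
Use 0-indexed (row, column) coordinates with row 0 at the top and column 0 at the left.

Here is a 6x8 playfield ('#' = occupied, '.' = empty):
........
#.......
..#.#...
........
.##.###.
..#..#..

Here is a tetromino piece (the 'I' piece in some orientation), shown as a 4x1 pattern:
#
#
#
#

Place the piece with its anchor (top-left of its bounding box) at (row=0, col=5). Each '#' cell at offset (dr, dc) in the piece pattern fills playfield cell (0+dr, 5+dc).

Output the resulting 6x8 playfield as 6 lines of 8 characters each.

Answer: .....#..
#....#..
..#.##..
.....#..
.##.###.
..#..#..

Derivation:
Fill (0+0,5+0) = (0,5)
Fill (0+1,5+0) = (1,5)
Fill (0+2,5+0) = (2,5)
Fill (0+3,5+0) = (3,5)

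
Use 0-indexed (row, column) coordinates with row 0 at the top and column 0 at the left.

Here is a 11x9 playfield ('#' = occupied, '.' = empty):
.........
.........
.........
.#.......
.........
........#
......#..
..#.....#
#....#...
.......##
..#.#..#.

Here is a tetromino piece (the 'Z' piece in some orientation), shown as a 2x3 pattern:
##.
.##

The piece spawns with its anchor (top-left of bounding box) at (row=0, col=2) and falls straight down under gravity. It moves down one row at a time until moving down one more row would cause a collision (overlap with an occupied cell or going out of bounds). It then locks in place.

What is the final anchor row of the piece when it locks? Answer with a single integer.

Spawn at (row=0, col=2). Try each row:
  row 0: fits
  row 1: fits
  row 2: fits
  row 3: fits
  row 4: fits
  row 5: fits
  row 6: fits
  row 7: blocked -> lock at row 6

Answer: 6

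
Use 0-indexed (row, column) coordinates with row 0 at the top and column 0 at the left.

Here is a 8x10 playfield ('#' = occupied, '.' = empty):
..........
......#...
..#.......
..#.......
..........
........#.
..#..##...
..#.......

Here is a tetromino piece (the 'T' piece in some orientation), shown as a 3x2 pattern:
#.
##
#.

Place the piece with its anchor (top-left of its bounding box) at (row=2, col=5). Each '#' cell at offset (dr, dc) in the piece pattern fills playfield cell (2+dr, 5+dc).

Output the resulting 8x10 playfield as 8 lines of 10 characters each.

Answer: ..........
......#...
..#..#....
..#..##...
.....#....
........#.
..#..##...
..#.......

Derivation:
Fill (2+0,5+0) = (2,5)
Fill (2+1,5+0) = (3,5)
Fill (2+1,5+1) = (3,6)
Fill (2+2,5+0) = (4,5)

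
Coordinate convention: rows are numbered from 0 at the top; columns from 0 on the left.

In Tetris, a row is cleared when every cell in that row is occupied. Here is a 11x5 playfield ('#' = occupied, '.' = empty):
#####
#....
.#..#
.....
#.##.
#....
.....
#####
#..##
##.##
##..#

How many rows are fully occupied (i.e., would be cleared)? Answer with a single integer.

Answer: 2

Derivation:
Check each row:
  row 0: 0 empty cells -> FULL (clear)
  row 1: 4 empty cells -> not full
  row 2: 3 empty cells -> not full
  row 3: 5 empty cells -> not full
  row 4: 2 empty cells -> not full
  row 5: 4 empty cells -> not full
  row 6: 5 empty cells -> not full
  row 7: 0 empty cells -> FULL (clear)
  row 8: 2 empty cells -> not full
  row 9: 1 empty cell -> not full
  row 10: 2 empty cells -> not full
Total rows cleared: 2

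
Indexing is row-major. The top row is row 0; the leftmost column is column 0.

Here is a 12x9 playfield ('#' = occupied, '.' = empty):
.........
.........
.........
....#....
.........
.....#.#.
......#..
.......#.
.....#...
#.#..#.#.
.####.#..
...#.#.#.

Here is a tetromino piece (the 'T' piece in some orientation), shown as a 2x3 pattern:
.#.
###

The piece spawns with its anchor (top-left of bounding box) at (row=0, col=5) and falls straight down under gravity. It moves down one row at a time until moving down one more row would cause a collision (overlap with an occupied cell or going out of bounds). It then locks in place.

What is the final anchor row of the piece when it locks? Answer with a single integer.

Answer: 3

Derivation:
Spawn at (row=0, col=5). Try each row:
  row 0: fits
  row 1: fits
  row 2: fits
  row 3: fits
  row 4: blocked -> lock at row 3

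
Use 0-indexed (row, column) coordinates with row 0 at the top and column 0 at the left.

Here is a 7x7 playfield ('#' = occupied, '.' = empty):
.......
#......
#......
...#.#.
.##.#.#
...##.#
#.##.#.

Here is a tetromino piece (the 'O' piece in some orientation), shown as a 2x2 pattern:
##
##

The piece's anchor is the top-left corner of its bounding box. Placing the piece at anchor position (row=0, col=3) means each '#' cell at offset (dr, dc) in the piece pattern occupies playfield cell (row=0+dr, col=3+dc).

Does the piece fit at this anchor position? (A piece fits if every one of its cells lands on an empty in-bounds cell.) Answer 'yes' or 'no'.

Check each piece cell at anchor (0, 3):
  offset (0,0) -> (0,3): empty -> OK
  offset (0,1) -> (0,4): empty -> OK
  offset (1,0) -> (1,3): empty -> OK
  offset (1,1) -> (1,4): empty -> OK
All cells valid: yes

Answer: yes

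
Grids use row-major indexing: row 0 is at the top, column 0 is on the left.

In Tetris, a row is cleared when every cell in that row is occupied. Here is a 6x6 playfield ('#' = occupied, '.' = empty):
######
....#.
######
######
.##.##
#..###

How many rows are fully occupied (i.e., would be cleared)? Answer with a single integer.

Answer: 3

Derivation:
Check each row:
  row 0: 0 empty cells -> FULL (clear)
  row 1: 5 empty cells -> not full
  row 2: 0 empty cells -> FULL (clear)
  row 3: 0 empty cells -> FULL (clear)
  row 4: 2 empty cells -> not full
  row 5: 2 empty cells -> not full
Total rows cleared: 3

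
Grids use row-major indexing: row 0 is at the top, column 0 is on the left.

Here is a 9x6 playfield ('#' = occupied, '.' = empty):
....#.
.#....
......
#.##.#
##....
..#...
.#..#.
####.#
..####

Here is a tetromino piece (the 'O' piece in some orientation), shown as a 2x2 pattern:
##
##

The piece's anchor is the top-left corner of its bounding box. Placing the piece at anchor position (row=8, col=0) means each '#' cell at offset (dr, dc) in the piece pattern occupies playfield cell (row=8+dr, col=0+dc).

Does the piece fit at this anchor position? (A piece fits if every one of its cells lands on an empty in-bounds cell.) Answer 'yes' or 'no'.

Check each piece cell at anchor (8, 0):
  offset (0,0) -> (8,0): empty -> OK
  offset (0,1) -> (8,1): empty -> OK
  offset (1,0) -> (9,0): out of bounds -> FAIL
  offset (1,1) -> (9,1): out of bounds -> FAIL
All cells valid: no

Answer: no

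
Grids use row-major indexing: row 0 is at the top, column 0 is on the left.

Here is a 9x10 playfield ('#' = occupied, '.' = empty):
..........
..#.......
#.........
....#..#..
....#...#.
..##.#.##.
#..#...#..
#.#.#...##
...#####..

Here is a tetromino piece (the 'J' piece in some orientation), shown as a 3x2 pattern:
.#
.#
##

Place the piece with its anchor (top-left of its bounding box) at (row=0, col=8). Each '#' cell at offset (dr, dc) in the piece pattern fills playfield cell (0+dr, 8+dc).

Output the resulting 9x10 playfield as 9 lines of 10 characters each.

Fill (0+0,8+1) = (0,9)
Fill (0+1,8+1) = (1,9)
Fill (0+2,8+0) = (2,8)
Fill (0+2,8+1) = (2,9)

Answer: .........#
..#......#
#.......##
....#..#..
....#...#.
..##.#.##.
#..#...#..
#.#.#...##
...#####..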